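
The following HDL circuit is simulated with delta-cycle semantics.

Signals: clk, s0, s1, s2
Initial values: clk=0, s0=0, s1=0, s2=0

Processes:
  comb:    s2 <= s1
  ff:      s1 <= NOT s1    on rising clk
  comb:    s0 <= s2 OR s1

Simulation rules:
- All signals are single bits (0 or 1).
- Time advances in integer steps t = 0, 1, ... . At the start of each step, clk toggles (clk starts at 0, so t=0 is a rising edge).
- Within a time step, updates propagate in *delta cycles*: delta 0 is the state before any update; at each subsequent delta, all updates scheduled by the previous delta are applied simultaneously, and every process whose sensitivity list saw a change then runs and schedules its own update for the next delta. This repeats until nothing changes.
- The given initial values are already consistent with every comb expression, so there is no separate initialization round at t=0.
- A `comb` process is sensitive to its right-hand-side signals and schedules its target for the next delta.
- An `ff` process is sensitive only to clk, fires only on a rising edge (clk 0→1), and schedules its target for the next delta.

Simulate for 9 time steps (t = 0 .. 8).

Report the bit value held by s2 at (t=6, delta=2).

1

[bits: s2,s1,s0,clk]
t=0: Δ0=0000 Δ1=0001 Δ2=0101 Δ3=1111 | 3Δ
t=1: Δ0=1111 Δ1=1110 | 1Δ
t=2: Δ0=1110 Δ1=1111 Δ2=1011 Δ3=0011 Δ4=0001 | 4Δ
t=3: Δ0=0001 Δ1=0000 | 1Δ
t=4: Δ0=0000 Δ1=0001 Δ2=0101 Δ3=1111 | 3Δ
t=5: Δ0=1111 Δ1=1110 | 1Δ
t=6: Δ0=1110 Δ1=1111 Δ2=1011 Δ3=0011 Δ4=0001 | 4Δ
t=7: Δ0=0001 Δ1=0000 | 1Δ
t=8: Δ0=0000 Δ1=0001 Δ2=0101 Δ3=1111 | 3Δ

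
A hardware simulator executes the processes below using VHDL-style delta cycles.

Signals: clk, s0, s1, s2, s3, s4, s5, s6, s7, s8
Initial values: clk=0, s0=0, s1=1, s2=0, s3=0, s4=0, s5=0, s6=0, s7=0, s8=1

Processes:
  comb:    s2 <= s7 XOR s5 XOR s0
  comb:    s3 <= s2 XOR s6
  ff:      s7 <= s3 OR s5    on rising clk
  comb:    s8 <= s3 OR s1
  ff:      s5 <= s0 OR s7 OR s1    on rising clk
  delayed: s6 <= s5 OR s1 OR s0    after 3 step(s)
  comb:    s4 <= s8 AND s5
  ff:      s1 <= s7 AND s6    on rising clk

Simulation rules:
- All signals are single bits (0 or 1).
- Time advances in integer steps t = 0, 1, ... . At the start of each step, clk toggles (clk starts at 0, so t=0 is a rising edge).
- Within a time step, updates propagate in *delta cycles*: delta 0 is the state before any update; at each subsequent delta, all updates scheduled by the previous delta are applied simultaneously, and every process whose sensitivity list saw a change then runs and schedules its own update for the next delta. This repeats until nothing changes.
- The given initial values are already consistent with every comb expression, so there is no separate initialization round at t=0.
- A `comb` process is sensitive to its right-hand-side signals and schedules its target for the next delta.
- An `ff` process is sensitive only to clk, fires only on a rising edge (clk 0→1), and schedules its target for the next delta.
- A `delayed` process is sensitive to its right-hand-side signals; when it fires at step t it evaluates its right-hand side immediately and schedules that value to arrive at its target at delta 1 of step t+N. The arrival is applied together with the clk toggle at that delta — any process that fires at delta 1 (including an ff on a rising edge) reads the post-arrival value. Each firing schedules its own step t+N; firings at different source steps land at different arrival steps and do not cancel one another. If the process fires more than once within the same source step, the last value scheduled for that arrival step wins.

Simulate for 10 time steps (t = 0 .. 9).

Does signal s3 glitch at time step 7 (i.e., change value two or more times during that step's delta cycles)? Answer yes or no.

no

t=0 Δ0: s6=0 s4=0 s1=1 s0=0 s8=1 s3=0 clk=0 s2=0 s7=0 s5=0
  Δ1: clk:0→1
  Δ2: s1:1→0, s5:0→1
  Δ3: s4:0→1, s8:1→0, s2:0→1
  Δ4: s4:1→0, s3:0→1
  Δ5: s8:0→1
  Δ6: s4:0→1
  (6Δ to stable)
t=1 Δ0: s6=0 s4=1 s1=0 s0=0 s8=1 s3=1 clk=1 s2=1 s7=0 s5=1
  Δ1: clk:1→0
  (1Δ to stable)
t=2 Δ0: s6=0 s4=1 s1=0 s0=0 s8=1 s3=1 clk=0 s2=1 s7=0 s5=1
  Δ1: clk:0→1
  Δ2: s7:0→1, s5:1→0
  Δ3: s4:1→0
  (3Δ to stable)
t=3 Δ0: s6=0 s4=0 s1=0 s0=0 s8=1 s3=1 clk=1 s2=1 s7=1 s5=0
  Δ1: s6:0→1, clk:1→0
  Δ2: s3:1→0
  Δ3: s8:1→0
  (3Δ to stable)
t=4 Δ0: s6=1 s4=0 s1=0 s0=0 s8=0 s3=0 clk=0 s2=1 s7=1 s5=0
  Δ1: clk:0→1
  Δ2: s1:0→1, s7:1→0, s5:0→1
  Δ3: s8:0→1
  Δ4: s4:0→1
  (4Δ to stable)
t=5 Δ0: s6=1 s4=1 s1=1 s0=0 s8=1 s3=0 clk=1 s2=1 s7=0 s5=1
  Δ1: s6:1→0, clk:1→0
  Δ2: s3:0→1
  (2Δ to stable)
t=6 Δ0: s6=0 s4=1 s1=1 s0=0 s8=1 s3=1 clk=0 s2=1 s7=0 s5=1
  Δ1: clk:0→1
  Δ2: s1:1→0, s7:0→1
  Δ3: s2:1→0
  Δ4: s3:1→0
  Δ5: s8:1→0
  Δ6: s4:1→0
  (6Δ to stable)
t=7 Δ0: s6=0 s4=0 s1=0 s0=0 s8=0 s3=0 clk=1 s2=0 s7=1 s5=1
  Δ1: s6:0→1, clk:1→0
  Δ2: s3:0→1
  Δ3: s8:0→1
  Δ4: s4:0→1
  (4Δ to stable)
t=8 Δ0: s6=1 s4=1 s1=0 s0=0 s8=1 s3=1 clk=0 s2=0 s7=1 s5=1
  Δ1: clk:0→1
  Δ2: s1:0→1
  (2Δ to stable)
t=9 Δ0: s6=1 s4=1 s1=1 s0=0 s8=1 s3=1 clk=1 s2=0 s7=1 s5=1
  Δ1: clk:1→0
  (1Δ to stable)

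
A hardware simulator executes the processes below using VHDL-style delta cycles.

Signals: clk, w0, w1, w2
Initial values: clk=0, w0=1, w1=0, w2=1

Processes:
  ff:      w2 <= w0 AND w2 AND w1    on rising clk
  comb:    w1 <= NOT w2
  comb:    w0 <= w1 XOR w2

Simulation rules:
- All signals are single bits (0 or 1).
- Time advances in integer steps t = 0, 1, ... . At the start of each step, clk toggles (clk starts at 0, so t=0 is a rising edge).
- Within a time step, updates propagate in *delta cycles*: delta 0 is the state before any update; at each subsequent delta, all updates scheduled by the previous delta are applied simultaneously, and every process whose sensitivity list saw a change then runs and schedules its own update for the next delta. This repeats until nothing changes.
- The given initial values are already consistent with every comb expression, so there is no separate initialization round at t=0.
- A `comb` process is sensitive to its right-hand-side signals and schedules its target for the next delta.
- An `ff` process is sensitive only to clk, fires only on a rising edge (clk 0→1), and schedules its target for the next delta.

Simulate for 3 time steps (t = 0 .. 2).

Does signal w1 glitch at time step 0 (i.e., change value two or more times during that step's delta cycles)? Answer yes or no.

t=0 Δ0: w1=0 clk=0 w0=1 w2=1
  Δ1: clk:0→1
  Δ2: w2:1→0
  Δ3: w1:0→1, w0:1→0
  Δ4: w0:0→1
  (4Δ to stable)
t=1 Δ0: w1=1 clk=1 w0=1 w2=0
  Δ1: clk:1→0
  (1Δ to stable)
t=2 Δ0: w1=1 clk=0 w0=1 w2=0
  Δ1: clk:0→1
  (1Δ to stable)

no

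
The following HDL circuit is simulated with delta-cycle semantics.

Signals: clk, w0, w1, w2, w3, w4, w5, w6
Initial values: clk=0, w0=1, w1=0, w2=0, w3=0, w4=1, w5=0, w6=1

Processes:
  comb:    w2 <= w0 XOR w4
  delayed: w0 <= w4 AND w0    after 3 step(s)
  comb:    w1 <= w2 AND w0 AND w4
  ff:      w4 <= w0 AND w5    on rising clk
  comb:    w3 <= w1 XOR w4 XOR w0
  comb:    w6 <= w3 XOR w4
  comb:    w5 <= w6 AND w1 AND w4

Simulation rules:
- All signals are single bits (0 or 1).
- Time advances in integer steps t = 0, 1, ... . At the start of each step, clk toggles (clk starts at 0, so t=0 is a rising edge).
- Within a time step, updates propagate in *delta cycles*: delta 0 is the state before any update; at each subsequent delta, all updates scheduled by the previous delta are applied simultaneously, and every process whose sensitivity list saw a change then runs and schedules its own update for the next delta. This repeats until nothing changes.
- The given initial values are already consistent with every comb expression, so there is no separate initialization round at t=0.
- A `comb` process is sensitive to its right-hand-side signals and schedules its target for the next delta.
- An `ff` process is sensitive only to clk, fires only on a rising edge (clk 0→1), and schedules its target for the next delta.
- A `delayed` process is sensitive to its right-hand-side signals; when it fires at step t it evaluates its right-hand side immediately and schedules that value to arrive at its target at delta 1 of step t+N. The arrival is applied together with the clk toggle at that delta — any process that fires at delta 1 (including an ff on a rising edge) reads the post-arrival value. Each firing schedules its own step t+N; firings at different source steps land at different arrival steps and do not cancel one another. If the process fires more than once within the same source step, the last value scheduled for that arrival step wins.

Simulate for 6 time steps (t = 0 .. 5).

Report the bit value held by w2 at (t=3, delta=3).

t=0 Δ0: clk=0 w5=0 w0=1 w3=0 w6=1 w4=1 w1=0 w2=0
  Δ1: clk:0→1
  Δ2: w4:1→0
  Δ3: w3:0→1, w6:1→0, w2:0→1
  Δ4: w6:0→1
  (4Δ to stable)
t=1 Δ0: clk=1 w5=0 w0=1 w3=1 w6=1 w4=0 w1=0 w2=1
  Δ1: clk:1→0
  (1Δ to stable)
t=2 Δ0: clk=0 w5=0 w0=1 w3=1 w6=1 w4=0 w1=0 w2=1
  Δ1: clk:0→1
  (1Δ to stable)
t=3 Δ0: clk=1 w5=0 w0=1 w3=1 w6=1 w4=0 w1=0 w2=1
  Δ1: clk:1→0, w0:1→0
  Δ2: w3:1→0, w2:1→0
  Δ3: w6:1→0
  (3Δ to stable)
t=4 Δ0: clk=0 w5=0 w0=0 w3=0 w6=0 w4=0 w1=0 w2=0
  Δ1: clk:0→1
  (1Δ to stable)
t=5 Δ0: clk=1 w5=0 w0=0 w3=0 w6=0 w4=0 w1=0 w2=0
  Δ1: clk:1→0
  (1Δ to stable)

0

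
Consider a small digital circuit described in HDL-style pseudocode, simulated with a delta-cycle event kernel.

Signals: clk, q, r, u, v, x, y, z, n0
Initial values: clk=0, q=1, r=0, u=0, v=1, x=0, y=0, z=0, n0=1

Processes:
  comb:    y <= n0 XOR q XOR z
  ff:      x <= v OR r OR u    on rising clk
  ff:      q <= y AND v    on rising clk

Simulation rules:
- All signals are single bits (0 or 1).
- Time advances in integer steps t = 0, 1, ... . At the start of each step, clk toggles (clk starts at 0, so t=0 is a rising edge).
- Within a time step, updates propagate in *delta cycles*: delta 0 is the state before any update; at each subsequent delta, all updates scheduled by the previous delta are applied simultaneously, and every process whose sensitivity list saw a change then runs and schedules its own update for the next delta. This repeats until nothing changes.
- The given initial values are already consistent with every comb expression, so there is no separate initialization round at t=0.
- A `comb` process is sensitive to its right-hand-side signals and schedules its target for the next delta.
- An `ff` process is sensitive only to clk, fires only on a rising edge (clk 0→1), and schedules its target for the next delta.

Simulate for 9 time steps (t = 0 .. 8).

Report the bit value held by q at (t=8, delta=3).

t0.Δ0 n0=1 v=1 r=0 y=0 z=0 x=0 q=1 u=0 clk=0
t0.Δ1 n0=1 v=1 r=0 y=0 z=0 x=0 q=1 u=0 clk=1
t0.Δ2 n0=1 v=1 r=0 y=0 z=0 x=1 q=0 u=0 clk=1
t0.Δ3 n0=1 v=1 r=0 y=1 z=0 x=1 q=0 u=0 clk=1
t1.Δ0 n0=1 v=1 r=0 y=1 z=0 x=1 q=0 u=0 clk=1
t1.Δ1 n0=1 v=1 r=0 y=1 z=0 x=1 q=0 u=0 clk=0
t2.Δ0 n0=1 v=1 r=0 y=1 z=0 x=1 q=0 u=0 clk=0
t2.Δ1 n0=1 v=1 r=0 y=1 z=0 x=1 q=0 u=0 clk=1
t2.Δ2 n0=1 v=1 r=0 y=1 z=0 x=1 q=1 u=0 clk=1
t2.Δ3 n0=1 v=1 r=0 y=0 z=0 x=1 q=1 u=0 clk=1
t3.Δ0 n0=1 v=1 r=0 y=0 z=0 x=1 q=1 u=0 clk=1
t3.Δ1 n0=1 v=1 r=0 y=0 z=0 x=1 q=1 u=0 clk=0
t4.Δ0 n0=1 v=1 r=0 y=0 z=0 x=1 q=1 u=0 clk=0
t4.Δ1 n0=1 v=1 r=0 y=0 z=0 x=1 q=1 u=0 clk=1
t4.Δ2 n0=1 v=1 r=0 y=0 z=0 x=1 q=0 u=0 clk=1
t4.Δ3 n0=1 v=1 r=0 y=1 z=0 x=1 q=0 u=0 clk=1
t5.Δ0 n0=1 v=1 r=0 y=1 z=0 x=1 q=0 u=0 clk=1
t5.Δ1 n0=1 v=1 r=0 y=1 z=0 x=1 q=0 u=0 clk=0
t6.Δ0 n0=1 v=1 r=0 y=1 z=0 x=1 q=0 u=0 clk=0
t6.Δ1 n0=1 v=1 r=0 y=1 z=0 x=1 q=0 u=0 clk=1
t6.Δ2 n0=1 v=1 r=0 y=1 z=0 x=1 q=1 u=0 clk=1
t6.Δ3 n0=1 v=1 r=0 y=0 z=0 x=1 q=1 u=0 clk=1
t7.Δ0 n0=1 v=1 r=0 y=0 z=0 x=1 q=1 u=0 clk=1
t7.Δ1 n0=1 v=1 r=0 y=0 z=0 x=1 q=1 u=0 clk=0
t8.Δ0 n0=1 v=1 r=0 y=0 z=0 x=1 q=1 u=0 clk=0
t8.Δ1 n0=1 v=1 r=0 y=0 z=0 x=1 q=1 u=0 clk=1
t8.Δ2 n0=1 v=1 r=0 y=0 z=0 x=1 q=0 u=0 clk=1
t8.Δ3 n0=1 v=1 r=0 y=1 z=0 x=1 q=0 u=0 clk=1

0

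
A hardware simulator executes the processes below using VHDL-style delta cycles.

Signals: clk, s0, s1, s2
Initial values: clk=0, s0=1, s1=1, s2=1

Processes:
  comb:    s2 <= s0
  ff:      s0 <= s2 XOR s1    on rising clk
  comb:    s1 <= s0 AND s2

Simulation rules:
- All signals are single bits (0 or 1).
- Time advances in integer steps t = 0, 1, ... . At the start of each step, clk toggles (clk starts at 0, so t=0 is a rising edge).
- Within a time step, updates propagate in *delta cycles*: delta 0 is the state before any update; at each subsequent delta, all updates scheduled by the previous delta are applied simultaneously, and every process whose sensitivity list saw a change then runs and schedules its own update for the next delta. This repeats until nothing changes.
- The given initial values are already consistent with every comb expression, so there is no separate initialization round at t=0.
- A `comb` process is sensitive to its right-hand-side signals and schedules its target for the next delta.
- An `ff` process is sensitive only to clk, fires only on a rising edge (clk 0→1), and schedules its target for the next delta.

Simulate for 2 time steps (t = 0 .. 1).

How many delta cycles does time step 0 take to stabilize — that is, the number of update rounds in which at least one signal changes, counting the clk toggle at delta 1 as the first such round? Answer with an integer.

t=0 Δ0: s2=1 clk=0 s0=1 s1=1
  Δ1: clk:0→1
  Δ2: s0:1→0
  Δ3: s2:1→0, s1:1→0
  (3Δ to stable)
t=1 Δ0: s2=0 clk=1 s0=0 s1=0
  Δ1: clk:1→0
  (1Δ to stable)

3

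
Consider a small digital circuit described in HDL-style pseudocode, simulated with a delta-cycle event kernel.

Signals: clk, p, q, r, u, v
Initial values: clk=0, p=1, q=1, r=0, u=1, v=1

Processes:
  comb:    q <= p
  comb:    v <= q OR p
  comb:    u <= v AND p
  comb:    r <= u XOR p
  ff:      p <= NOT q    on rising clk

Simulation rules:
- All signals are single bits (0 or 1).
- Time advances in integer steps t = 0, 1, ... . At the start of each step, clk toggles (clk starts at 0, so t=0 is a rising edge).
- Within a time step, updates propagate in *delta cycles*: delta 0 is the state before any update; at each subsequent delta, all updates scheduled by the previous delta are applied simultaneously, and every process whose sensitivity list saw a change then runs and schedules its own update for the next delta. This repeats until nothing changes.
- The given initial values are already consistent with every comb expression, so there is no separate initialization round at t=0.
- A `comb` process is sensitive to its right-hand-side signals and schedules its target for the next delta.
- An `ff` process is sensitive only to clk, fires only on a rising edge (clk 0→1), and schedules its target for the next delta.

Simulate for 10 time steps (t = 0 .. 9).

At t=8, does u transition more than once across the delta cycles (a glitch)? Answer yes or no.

no

[bits: r,p,q,v,u,clk]
t=0: Δ0=011110 Δ1=011111 Δ2=001111 Δ3=100101 Δ4=000001 | 4Δ
t=1: Δ0=000001 Δ1=000000 | 1Δ
t=2: Δ0=000000 Δ1=000001 Δ2=010001 Δ3=111101 Δ4=111111 Δ5=011111 | 5Δ
t=3: Δ0=011111 Δ1=011110 | 1Δ
t=4: Δ0=011110 Δ1=011111 Δ2=001111 Δ3=100101 Δ4=000001 | 4Δ
t=5: Δ0=000001 Δ1=000000 | 1Δ
t=6: Δ0=000000 Δ1=000001 Δ2=010001 Δ3=111101 Δ4=111111 Δ5=011111 | 5Δ
t=7: Δ0=011111 Δ1=011110 | 1Δ
t=8: Δ0=011110 Δ1=011111 Δ2=001111 Δ3=100101 Δ4=000001 | 4Δ
t=9: Δ0=000001 Δ1=000000 | 1Δ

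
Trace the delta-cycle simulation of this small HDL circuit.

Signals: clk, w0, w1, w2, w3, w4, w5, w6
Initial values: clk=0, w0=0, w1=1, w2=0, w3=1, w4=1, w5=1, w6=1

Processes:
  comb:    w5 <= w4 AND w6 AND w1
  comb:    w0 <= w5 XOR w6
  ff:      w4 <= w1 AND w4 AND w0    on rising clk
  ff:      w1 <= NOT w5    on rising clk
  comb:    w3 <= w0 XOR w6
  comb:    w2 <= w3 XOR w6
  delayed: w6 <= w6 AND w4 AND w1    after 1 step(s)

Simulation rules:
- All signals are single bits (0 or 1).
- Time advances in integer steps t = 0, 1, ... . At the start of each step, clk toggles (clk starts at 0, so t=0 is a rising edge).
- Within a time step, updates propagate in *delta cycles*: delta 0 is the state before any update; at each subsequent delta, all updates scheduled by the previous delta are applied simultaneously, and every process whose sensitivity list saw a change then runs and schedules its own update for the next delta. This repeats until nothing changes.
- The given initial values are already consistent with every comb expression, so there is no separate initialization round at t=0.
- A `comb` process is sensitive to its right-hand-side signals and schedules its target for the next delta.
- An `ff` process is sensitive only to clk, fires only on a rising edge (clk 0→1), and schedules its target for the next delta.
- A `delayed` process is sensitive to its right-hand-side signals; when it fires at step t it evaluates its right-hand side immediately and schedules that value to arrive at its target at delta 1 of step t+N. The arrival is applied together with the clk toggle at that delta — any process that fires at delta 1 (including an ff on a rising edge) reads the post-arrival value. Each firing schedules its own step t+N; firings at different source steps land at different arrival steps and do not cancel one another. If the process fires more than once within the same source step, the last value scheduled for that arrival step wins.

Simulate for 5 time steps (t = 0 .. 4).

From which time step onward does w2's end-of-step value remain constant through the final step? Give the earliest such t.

1

t=0 Δ0: clk=0 w4=1 w6=1 w1=1 w3=1 w0=0 w2=0 w5=1
  Δ1: clk:0→1
  Δ2: w4:1→0, w1:1→0
  Δ3: w5:1→0
  Δ4: w0:0→1
  Δ5: w3:1→0
  Δ6: w2:0→1
  (6Δ to stable)
t=1 Δ0: clk=1 w4=0 w6=1 w1=0 w3=0 w0=1 w2=1 w5=0
  Δ1: clk:1→0, w6:1→0
  Δ2: w3:0→1, w0:1→0, w2:1→0
  Δ3: w3:1→0, w2:0→1
  Δ4: w2:1→0
  (4Δ to stable)
t=2 Δ0: clk=0 w4=0 w6=0 w1=0 w3=0 w0=0 w2=0 w5=0
  Δ1: clk:0→1
  Δ2: w1:0→1
  (2Δ to stable)
t=3 Δ0: clk=1 w4=0 w6=0 w1=1 w3=0 w0=0 w2=0 w5=0
  Δ1: clk:1→0
  (1Δ to stable)
t=4 Δ0: clk=0 w4=0 w6=0 w1=1 w3=0 w0=0 w2=0 w5=0
  Δ1: clk:0→1
  (1Δ to stable)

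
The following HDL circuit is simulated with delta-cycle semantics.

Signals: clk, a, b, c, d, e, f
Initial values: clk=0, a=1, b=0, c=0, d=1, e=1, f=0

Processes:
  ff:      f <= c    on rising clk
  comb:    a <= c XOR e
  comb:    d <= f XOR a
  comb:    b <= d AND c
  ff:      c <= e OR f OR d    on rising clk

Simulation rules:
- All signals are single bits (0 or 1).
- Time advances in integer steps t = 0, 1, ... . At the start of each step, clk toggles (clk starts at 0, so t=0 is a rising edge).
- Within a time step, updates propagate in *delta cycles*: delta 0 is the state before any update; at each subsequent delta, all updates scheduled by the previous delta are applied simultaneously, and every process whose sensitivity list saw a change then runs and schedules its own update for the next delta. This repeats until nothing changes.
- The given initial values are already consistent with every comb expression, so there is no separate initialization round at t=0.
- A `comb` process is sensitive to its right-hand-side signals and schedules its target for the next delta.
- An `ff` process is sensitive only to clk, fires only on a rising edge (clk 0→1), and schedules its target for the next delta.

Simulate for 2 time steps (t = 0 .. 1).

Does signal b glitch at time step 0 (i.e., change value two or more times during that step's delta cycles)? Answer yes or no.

[bits: c,b,d,clk,f,e,a]
t=0: Δ0=0010011 Δ1=0011011 Δ2=1011011 Δ3=1111010 Δ4=1101010 Δ5=1001010 | 5Δ
t=1: Δ0=1001010 Δ1=1000010 | 1Δ

yes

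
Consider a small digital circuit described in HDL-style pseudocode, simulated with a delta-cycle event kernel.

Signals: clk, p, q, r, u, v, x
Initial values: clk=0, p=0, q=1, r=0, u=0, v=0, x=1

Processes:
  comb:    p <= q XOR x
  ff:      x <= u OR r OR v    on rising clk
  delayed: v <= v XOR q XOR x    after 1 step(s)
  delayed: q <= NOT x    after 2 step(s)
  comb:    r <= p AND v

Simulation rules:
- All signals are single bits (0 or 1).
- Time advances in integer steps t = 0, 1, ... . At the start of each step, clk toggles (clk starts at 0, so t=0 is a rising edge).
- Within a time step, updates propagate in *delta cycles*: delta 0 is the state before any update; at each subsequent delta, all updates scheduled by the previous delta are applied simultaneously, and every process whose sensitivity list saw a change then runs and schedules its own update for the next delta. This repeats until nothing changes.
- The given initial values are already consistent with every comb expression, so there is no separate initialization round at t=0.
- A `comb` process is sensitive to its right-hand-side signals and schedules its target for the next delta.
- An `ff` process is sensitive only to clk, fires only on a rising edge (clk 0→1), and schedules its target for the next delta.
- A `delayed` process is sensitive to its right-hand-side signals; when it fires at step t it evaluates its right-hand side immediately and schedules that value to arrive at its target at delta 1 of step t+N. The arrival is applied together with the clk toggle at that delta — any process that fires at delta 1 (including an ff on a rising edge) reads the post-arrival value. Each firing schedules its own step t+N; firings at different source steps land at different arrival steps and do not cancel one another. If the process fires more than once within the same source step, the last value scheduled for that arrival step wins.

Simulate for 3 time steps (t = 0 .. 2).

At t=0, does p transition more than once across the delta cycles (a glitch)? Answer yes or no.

[bits: x,u,r,v,q,p,clk]
t=0: Δ0=1000100 Δ1=1000101 Δ2=0000101 Δ3=0000111 | 3Δ
t=1: Δ0=0000111 Δ1=0001110 Δ2=0011110 | 2Δ
t=2: Δ0=0011110 Δ1=0010111 Δ2=1000111 Δ3=1000101 | 3Δ

no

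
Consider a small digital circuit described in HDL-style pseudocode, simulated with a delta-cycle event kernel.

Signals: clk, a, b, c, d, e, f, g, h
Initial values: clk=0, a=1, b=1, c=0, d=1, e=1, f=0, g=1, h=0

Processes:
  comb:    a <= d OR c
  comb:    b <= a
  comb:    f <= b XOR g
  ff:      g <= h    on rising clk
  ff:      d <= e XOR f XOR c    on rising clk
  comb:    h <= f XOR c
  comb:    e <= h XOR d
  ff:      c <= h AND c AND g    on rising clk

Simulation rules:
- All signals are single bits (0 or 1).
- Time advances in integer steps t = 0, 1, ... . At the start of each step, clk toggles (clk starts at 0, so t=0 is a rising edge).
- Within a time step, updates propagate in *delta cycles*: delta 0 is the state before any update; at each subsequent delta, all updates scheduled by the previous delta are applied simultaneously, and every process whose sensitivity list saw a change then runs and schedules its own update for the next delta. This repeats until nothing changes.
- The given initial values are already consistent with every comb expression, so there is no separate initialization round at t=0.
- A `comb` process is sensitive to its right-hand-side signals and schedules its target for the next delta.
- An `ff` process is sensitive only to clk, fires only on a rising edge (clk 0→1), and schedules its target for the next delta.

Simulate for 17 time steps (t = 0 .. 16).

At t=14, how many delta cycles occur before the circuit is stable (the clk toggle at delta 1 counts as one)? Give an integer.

t0.Δ0 b=1 a=1 d=1 g=1 f=0 c=0 h=0 clk=0 e=1
t0.Δ1 b=1 a=1 d=1 g=1 f=0 c=0 h=0 clk=1 e=1
t0.Δ2 b=1 a=1 d=1 g=0 f=0 c=0 h=0 clk=1 e=1
t0.Δ3 b=1 a=1 d=1 g=0 f=1 c=0 h=0 clk=1 e=1
t0.Δ4 b=1 a=1 d=1 g=0 f=1 c=0 h=1 clk=1 e=1
t0.Δ5 b=1 a=1 d=1 g=0 f=1 c=0 h=1 clk=1 e=0
t1.Δ0 b=1 a=1 d=1 g=0 f=1 c=0 h=1 clk=1 e=0
t1.Δ1 b=1 a=1 d=1 g=0 f=1 c=0 h=1 clk=0 e=0
t2.Δ0 b=1 a=1 d=1 g=0 f=1 c=0 h=1 clk=0 e=0
t2.Δ1 b=1 a=1 d=1 g=0 f=1 c=0 h=1 clk=1 e=0
t2.Δ2 b=1 a=1 d=1 g=1 f=1 c=0 h=1 clk=1 e=0
t2.Δ3 b=1 a=1 d=1 g=1 f=0 c=0 h=1 clk=1 e=0
t2.Δ4 b=1 a=1 d=1 g=1 f=0 c=0 h=0 clk=1 e=0
t2.Δ5 b=1 a=1 d=1 g=1 f=0 c=0 h=0 clk=1 e=1
t3.Δ0 b=1 a=1 d=1 g=1 f=0 c=0 h=0 clk=1 e=1
t3.Δ1 b=1 a=1 d=1 g=1 f=0 c=0 h=0 clk=0 e=1
t4.Δ0 b=1 a=1 d=1 g=1 f=0 c=0 h=0 clk=0 e=1
t4.Δ1 b=1 a=1 d=1 g=1 f=0 c=0 h=0 clk=1 e=1
t4.Δ2 b=1 a=1 d=1 g=0 f=0 c=0 h=0 clk=1 e=1
t4.Δ3 b=1 a=1 d=1 g=0 f=1 c=0 h=0 clk=1 e=1
t4.Δ4 b=1 a=1 d=1 g=0 f=1 c=0 h=1 clk=1 e=1
t4.Δ5 b=1 a=1 d=1 g=0 f=1 c=0 h=1 clk=1 e=0
t5.Δ0 b=1 a=1 d=1 g=0 f=1 c=0 h=1 clk=1 e=0
t5.Δ1 b=1 a=1 d=1 g=0 f=1 c=0 h=1 clk=0 e=0
t6.Δ0 b=1 a=1 d=1 g=0 f=1 c=0 h=1 clk=0 e=0
t6.Δ1 b=1 a=1 d=1 g=0 f=1 c=0 h=1 clk=1 e=0
t6.Δ2 b=1 a=1 d=1 g=1 f=1 c=0 h=1 clk=1 e=0
t6.Δ3 b=1 a=1 d=1 g=1 f=0 c=0 h=1 clk=1 e=0
t6.Δ4 b=1 a=1 d=1 g=1 f=0 c=0 h=0 clk=1 e=0
t6.Δ5 b=1 a=1 d=1 g=1 f=0 c=0 h=0 clk=1 e=1
t7.Δ0 b=1 a=1 d=1 g=1 f=0 c=0 h=0 clk=1 e=1
t7.Δ1 b=1 a=1 d=1 g=1 f=0 c=0 h=0 clk=0 e=1
t8.Δ0 b=1 a=1 d=1 g=1 f=0 c=0 h=0 clk=0 e=1
t8.Δ1 b=1 a=1 d=1 g=1 f=0 c=0 h=0 clk=1 e=1
t8.Δ2 b=1 a=1 d=1 g=0 f=0 c=0 h=0 clk=1 e=1
t8.Δ3 b=1 a=1 d=1 g=0 f=1 c=0 h=0 clk=1 e=1
t8.Δ4 b=1 a=1 d=1 g=0 f=1 c=0 h=1 clk=1 e=1
t8.Δ5 b=1 a=1 d=1 g=0 f=1 c=0 h=1 clk=1 e=0
t9.Δ0 b=1 a=1 d=1 g=0 f=1 c=0 h=1 clk=1 e=0
t9.Δ1 b=1 a=1 d=1 g=0 f=1 c=0 h=1 clk=0 e=0
t10.Δ0 b=1 a=1 d=1 g=0 f=1 c=0 h=1 clk=0 e=0
t10.Δ1 b=1 a=1 d=1 g=0 f=1 c=0 h=1 clk=1 e=0
t10.Δ2 b=1 a=1 d=1 g=1 f=1 c=0 h=1 clk=1 e=0
t10.Δ3 b=1 a=1 d=1 g=1 f=0 c=0 h=1 clk=1 e=0
t10.Δ4 b=1 a=1 d=1 g=1 f=0 c=0 h=0 clk=1 e=0
t10.Δ5 b=1 a=1 d=1 g=1 f=0 c=0 h=0 clk=1 e=1
t11.Δ0 b=1 a=1 d=1 g=1 f=0 c=0 h=0 clk=1 e=1
t11.Δ1 b=1 a=1 d=1 g=1 f=0 c=0 h=0 clk=0 e=1
t12.Δ0 b=1 a=1 d=1 g=1 f=0 c=0 h=0 clk=0 e=1
t12.Δ1 b=1 a=1 d=1 g=1 f=0 c=0 h=0 clk=1 e=1
t12.Δ2 b=1 a=1 d=1 g=0 f=0 c=0 h=0 clk=1 e=1
t12.Δ3 b=1 a=1 d=1 g=0 f=1 c=0 h=0 clk=1 e=1
t12.Δ4 b=1 a=1 d=1 g=0 f=1 c=0 h=1 clk=1 e=1
t12.Δ5 b=1 a=1 d=1 g=0 f=1 c=0 h=1 clk=1 e=0
t13.Δ0 b=1 a=1 d=1 g=0 f=1 c=0 h=1 clk=1 e=0
t13.Δ1 b=1 a=1 d=1 g=0 f=1 c=0 h=1 clk=0 e=0
t14.Δ0 b=1 a=1 d=1 g=0 f=1 c=0 h=1 clk=0 e=0
t14.Δ1 b=1 a=1 d=1 g=0 f=1 c=0 h=1 clk=1 e=0
t14.Δ2 b=1 a=1 d=1 g=1 f=1 c=0 h=1 clk=1 e=0
t14.Δ3 b=1 a=1 d=1 g=1 f=0 c=0 h=1 clk=1 e=0
t14.Δ4 b=1 a=1 d=1 g=1 f=0 c=0 h=0 clk=1 e=0
t14.Δ5 b=1 a=1 d=1 g=1 f=0 c=0 h=0 clk=1 e=1
t15.Δ0 b=1 a=1 d=1 g=1 f=0 c=0 h=0 clk=1 e=1
t15.Δ1 b=1 a=1 d=1 g=1 f=0 c=0 h=0 clk=0 e=1
t16.Δ0 b=1 a=1 d=1 g=1 f=0 c=0 h=0 clk=0 e=1
t16.Δ1 b=1 a=1 d=1 g=1 f=0 c=0 h=0 clk=1 e=1
t16.Δ2 b=1 a=1 d=1 g=0 f=0 c=0 h=0 clk=1 e=1
t16.Δ3 b=1 a=1 d=1 g=0 f=1 c=0 h=0 clk=1 e=1
t16.Δ4 b=1 a=1 d=1 g=0 f=1 c=0 h=1 clk=1 e=1
t16.Δ5 b=1 a=1 d=1 g=0 f=1 c=0 h=1 clk=1 e=0

5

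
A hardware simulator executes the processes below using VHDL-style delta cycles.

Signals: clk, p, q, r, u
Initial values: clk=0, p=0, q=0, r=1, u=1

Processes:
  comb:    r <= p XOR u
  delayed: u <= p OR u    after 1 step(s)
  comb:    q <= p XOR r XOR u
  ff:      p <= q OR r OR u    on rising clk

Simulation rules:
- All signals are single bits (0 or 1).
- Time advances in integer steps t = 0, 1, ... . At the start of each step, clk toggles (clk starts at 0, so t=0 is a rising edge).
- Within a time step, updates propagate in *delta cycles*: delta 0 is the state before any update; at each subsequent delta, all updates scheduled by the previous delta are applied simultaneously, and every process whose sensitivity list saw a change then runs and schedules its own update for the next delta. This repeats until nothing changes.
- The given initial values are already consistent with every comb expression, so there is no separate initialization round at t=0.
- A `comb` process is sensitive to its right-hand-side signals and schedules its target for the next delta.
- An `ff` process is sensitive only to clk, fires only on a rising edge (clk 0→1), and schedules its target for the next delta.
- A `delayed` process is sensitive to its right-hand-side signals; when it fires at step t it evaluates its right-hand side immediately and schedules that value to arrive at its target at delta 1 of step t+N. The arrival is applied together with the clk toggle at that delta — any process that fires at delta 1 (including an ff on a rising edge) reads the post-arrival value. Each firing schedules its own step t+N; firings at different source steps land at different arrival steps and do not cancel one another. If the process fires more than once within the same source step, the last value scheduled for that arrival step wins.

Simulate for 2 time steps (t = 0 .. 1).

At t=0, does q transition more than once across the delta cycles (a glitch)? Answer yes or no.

[bits: r,p,q,u,clk]
t=0: Δ0=10010 Δ1=10011 Δ2=11011 Δ3=01111 Δ4=01011 | 4Δ
t=1: Δ0=01011 Δ1=01010 | 1Δ

yes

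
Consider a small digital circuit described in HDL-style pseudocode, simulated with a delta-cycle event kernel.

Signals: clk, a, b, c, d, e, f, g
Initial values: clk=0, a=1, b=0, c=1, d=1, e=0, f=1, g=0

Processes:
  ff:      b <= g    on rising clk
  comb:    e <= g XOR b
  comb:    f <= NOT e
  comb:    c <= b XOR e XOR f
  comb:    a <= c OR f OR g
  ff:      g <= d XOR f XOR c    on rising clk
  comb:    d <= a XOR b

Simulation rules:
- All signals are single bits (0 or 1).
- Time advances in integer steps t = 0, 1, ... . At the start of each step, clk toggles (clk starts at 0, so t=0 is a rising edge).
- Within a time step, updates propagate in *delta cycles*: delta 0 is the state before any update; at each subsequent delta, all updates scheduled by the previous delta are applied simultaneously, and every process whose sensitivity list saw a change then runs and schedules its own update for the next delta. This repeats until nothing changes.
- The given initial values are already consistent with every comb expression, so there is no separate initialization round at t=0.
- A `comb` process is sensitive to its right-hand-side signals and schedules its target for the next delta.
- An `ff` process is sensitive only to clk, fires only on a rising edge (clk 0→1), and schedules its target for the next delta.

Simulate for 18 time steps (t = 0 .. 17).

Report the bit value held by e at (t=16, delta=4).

1

[bits: g,f,d,clk,c,e,a,b]
t=0: Δ0=01101010 Δ1=01111010 Δ2=11111010 Δ3=11111110 Δ4=10110110 Δ5=10111110 | 5Δ
t=1: Δ0=10111110 Δ1=10101110 | 1Δ
t=2: Δ0=10101110 Δ1=10111110 Δ2=00111111 Δ3=00010111 Δ4=00010101 Δ5=00110101 | 5Δ
t=3: Δ0=00110101 Δ1=00100101 | 1Δ
t=4: Δ0=00100101 Δ1=00110101 Δ2=10110100 Δ3=10011110 Δ4=10111110 | 4Δ
t=5: Δ0=10111110 Δ1=10101110 | 1Δ
t=6: Δ0=10101110 Δ1=10111110 Δ2=00111111 Δ3=00010111 Δ4=00010101 Δ5=00110101 | 5Δ
t=7: Δ0=00110101 Δ1=00100101 | 1Δ
t=8: Δ0=00100101 Δ1=00110101 Δ2=10110100 Δ3=10011110 Δ4=10111110 | 4Δ
t=9: Δ0=10111110 Δ1=10101110 | 1Δ
t=10: Δ0=10101110 Δ1=10111110 Δ2=00111111 Δ3=00010111 Δ4=00010101 Δ5=00110101 | 5Δ
t=11: Δ0=00110101 Δ1=00100101 | 1Δ
t=12: Δ0=00100101 Δ1=00110101 Δ2=10110100 Δ3=10011110 Δ4=10111110 | 4Δ
t=13: Δ0=10111110 Δ1=10101110 | 1Δ
t=14: Δ0=10101110 Δ1=10111110 Δ2=00111111 Δ3=00010111 Δ4=00010101 Δ5=00110101 | 5Δ
t=15: Δ0=00110101 Δ1=00100101 | 1Δ
t=16: Δ0=00100101 Δ1=00110101 Δ2=10110100 Δ3=10011110 Δ4=10111110 | 4Δ
t=17: Δ0=10111110 Δ1=10101110 | 1Δ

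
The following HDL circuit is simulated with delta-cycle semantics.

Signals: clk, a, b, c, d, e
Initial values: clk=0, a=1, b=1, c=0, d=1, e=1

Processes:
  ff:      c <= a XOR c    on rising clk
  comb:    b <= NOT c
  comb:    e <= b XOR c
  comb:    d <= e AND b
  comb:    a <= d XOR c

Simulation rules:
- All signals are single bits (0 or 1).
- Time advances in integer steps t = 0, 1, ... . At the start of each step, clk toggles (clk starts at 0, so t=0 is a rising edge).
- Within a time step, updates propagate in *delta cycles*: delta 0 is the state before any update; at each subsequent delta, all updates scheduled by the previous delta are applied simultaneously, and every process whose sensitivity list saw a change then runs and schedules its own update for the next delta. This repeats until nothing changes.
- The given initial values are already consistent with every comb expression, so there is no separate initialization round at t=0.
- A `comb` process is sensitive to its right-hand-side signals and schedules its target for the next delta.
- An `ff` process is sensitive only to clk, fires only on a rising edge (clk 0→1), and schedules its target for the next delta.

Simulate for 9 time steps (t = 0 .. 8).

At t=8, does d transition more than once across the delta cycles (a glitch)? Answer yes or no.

t=0 Δ0: a=1 b=1 e=1 d=1 c=0 clk=0
  Δ1: clk:0→1
  Δ2: c:0→1
  Δ3: a:1→0, b:1→0, e:1→0
  Δ4: e:0→1, d:1→0
  Δ5: a:0→1
  (5Δ to stable)
t=1 Δ0: a=1 b=0 e=1 d=0 c=1 clk=1
  Δ1: clk:1→0
  (1Δ to stable)
t=2 Δ0: a=1 b=0 e=1 d=0 c=1 clk=0
  Δ1: clk:0→1
  Δ2: c:1→0
  Δ3: a:1→0, b:0→1, e:1→0
  Δ4: e:0→1
  Δ5: d:0→1
  Δ6: a:0→1
  (6Δ to stable)
t=3 Δ0: a=1 b=1 e=1 d=1 c=0 clk=1
  Δ1: clk:1→0
  (1Δ to stable)
t=4 Δ0: a=1 b=1 e=1 d=1 c=0 clk=0
  Δ1: clk:0→1
  Δ2: c:0→1
  Δ3: a:1→0, b:1→0, e:1→0
  Δ4: e:0→1, d:1→0
  Δ5: a:0→1
  (5Δ to stable)
t=5 Δ0: a=1 b=0 e=1 d=0 c=1 clk=1
  Δ1: clk:1→0
  (1Δ to stable)
t=6 Δ0: a=1 b=0 e=1 d=0 c=1 clk=0
  Δ1: clk:0→1
  Δ2: c:1→0
  Δ3: a:1→0, b:0→1, e:1→0
  Δ4: e:0→1
  Δ5: d:0→1
  Δ6: a:0→1
  (6Δ to stable)
t=7 Δ0: a=1 b=1 e=1 d=1 c=0 clk=1
  Δ1: clk:1→0
  (1Δ to stable)
t=8 Δ0: a=1 b=1 e=1 d=1 c=0 clk=0
  Δ1: clk:0→1
  Δ2: c:0→1
  Δ3: a:1→0, b:1→0, e:1→0
  Δ4: e:0→1, d:1→0
  Δ5: a:0→1
  (5Δ to stable)

no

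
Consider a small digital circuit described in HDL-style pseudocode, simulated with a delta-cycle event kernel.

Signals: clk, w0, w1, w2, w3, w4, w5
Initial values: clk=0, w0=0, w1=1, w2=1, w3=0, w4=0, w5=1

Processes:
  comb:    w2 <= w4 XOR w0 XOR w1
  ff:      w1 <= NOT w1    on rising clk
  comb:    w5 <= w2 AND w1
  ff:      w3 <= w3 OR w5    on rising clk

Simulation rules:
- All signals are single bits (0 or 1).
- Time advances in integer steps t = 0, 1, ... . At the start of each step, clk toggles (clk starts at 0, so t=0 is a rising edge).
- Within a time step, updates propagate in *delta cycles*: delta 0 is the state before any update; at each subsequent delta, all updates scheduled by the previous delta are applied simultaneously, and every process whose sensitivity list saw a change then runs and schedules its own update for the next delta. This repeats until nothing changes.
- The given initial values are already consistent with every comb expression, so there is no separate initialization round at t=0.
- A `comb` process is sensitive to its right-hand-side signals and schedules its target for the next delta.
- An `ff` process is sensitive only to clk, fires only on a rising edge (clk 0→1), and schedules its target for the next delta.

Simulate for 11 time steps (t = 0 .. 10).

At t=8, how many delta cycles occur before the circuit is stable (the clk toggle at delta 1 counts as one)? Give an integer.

t0.Δ0 w1=1 w0=0 w2=1 w5=1 w3=0 w4=0 clk=0
t0.Δ1 w1=1 w0=0 w2=1 w5=1 w3=0 w4=0 clk=1
t0.Δ2 w1=0 w0=0 w2=1 w5=1 w3=1 w4=0 clk=1
t0.Δ3 w1=0 w0=0 w2=0 w5=0 w3=1 w4=0 clk=1
t1.Δ0 w1=0 w0=0 w2=0 w5=0 w3=1 w4=0 clk=1
t1.Δ1 w1=0 w0=0 w2=0 w5=0 w3=1 w4=0 clk=0
t2.Δ0 w1=0 w0=0 w2=0 w5=0 w3=1 w4=0 clk=0
t2.Δ1 w1=0 w0=0 w2=0 w5=0 w3=1 w4=0 clk=1
t2.Δ2 w1=1 w0=0 w2=0 w5=0 w3=1 w4=0 clk=1
t2.Δ3 w1=1 w0=0 w2=1 w5=0 w3=1 w4=0 clk=1
t2.Δ4 w1=1 w0=0 w2=1 w5=1 w3=1 w4=0 clk=1
t3.Δ0 w1=1 w0=0 w2=1 w5=1 w3=1 w4=0 clk=1
t3.Δ1 w1=1 w0=0 w2=1 w5=1 w3=1 w4=0 clk=0
t4.Δ0 w1=1 w0=0 w2=1 w5=1 w3=1 w4=0 clk=0
t4.Δ1 w1=1 w0=0 w2=1 w5=1 w3=1 w4=0 clk=1
t4.Δ2 w1=0 w0=0 w2=1 w5=1 w3=1 w4=0 clk=1
t4.Δ3 w1=0 w0=0 w2=0 w5=0 w3=1 w4=0 clk=1
t5.Δ0 w1=0 w0=0 w2=0 w5=0 w3=1 w4=0 clk=1
t5.Δ1 w1=0 w0=0 w2=0 w5=0 w3=1 w4=0 clk=0
t6.Δ0 w1=0 w0=0 w2=0 w5=0 w3=1 w4=0 clk=0
t6.Δ1 w1=0 w0=0 w2=0 w5=0 w3=1 w4=0 clk=1
t6.Δ2 w1=1 w0=0 w2=0 w5=0 w3=1 w4=0 clk=1
t6.Δ3 w1=1 w0=0 w2=1 w5=0 w3=1 w4=0 clk=1
t6.Δ4 w1=1 w0=0 w2=1 w5=1 w3=1 w4=0 clk=1
t7.Δ0 w1=1 w0=0 w2=1 w5=1 w3=1 w4=0 clk=1
t7.Δ1 w1=1 w0=0 w2=1 w5=1 w3=1 w4=0 clk=0
t8.Δ0 w1=1 w0=0 w2=1 w5=1 w3=1 w4=0 clk=0
t8.Δ1 w1=1 w0=0 w2=1 w5=1 w3=1 w4=0 clk=1
t8.Δ2 w1=0 w0=0 w2=1 w5=1 w3=1 w4=0 clk=1
t8.Δ3 w1=0 w0=0 w2=0 w5=0 w3=1 w4=0 clk=1
t9.Δ0 w1=0 w0=0 w2=0 w5=0 w3=1 w4=0 clk=1
t9.Δ1 w1=0 w0=0 w2=0 w5=0 w3=1 w4=0 clk=0
t10.Δ0 w1=0 w0=0 w2=0 w5=0 w3=1 w4=0 clk=0
t10.Δ1 w1=0 w0=0 w2=0 w5=0 w3=1 w4=0 clk=1
t10.Δ2 w1=1 w0=0 w2=0 w5=0 w3=1 w4=0 clk=1
t10.Δ3 w1=1 w0=0 w2=1 w5=0 w3=1 w4=0 clk=1
t10.Δ4 w1=1 w0=0 w2=1 w5=1 w3=1 w4=0 clk=1

3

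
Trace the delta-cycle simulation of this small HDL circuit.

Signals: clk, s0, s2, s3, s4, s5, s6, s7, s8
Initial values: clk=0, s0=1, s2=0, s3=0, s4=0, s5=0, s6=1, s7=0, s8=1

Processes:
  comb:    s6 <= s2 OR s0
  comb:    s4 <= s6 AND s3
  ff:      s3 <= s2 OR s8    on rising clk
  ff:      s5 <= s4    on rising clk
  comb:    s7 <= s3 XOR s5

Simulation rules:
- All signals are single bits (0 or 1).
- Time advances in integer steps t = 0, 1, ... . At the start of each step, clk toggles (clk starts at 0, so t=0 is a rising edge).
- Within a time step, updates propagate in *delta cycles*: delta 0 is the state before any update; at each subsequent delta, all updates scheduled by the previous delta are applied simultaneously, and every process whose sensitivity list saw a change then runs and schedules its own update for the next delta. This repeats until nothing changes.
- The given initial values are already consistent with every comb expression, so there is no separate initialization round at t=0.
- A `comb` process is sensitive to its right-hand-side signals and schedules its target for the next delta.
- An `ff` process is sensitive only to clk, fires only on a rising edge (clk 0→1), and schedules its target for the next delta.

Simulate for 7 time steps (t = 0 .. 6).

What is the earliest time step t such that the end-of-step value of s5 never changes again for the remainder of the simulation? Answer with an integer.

2

t=0 Δ0: s2=0 s4=0 clk=0 s8=1 s7=0 s5=0 s6=1 s0=1 s3=0
  Δ1: clk:0→1
  Δ2: s3:0→1
  Δ3: s4:0→1, s7:0→1
  (3Δ to stable)
t=1 Δ0: s2=0 s4=1 clk=1 s8=1 s7=1 s5=0 s6=1 s0=1 s3=1
  Δ1: clk:1→0
  (1Δ to stable)
t=2 Δ0: s2=0 s4=1 clk=0 s8=1 s7=1 s5=0 s6=1 s0=1 s3=1
  Δ1: clk:0→1
  Δ2: s5:0→1
  Δ3: s7:1→0
  (3Δ to stable)
t=3 Δ0: s2=0 s4=1 clk=1 s8=1 s7=0 s5=1 s6=1 s0=1 s3=1
  Δ1: clk:1→0
  (1Δ to stable)
t=4 Δ0: s2=0 s4=1 clk=0 s8=1 s7=0 s5=1 s6=1 s0=1 s3=1
  Δ1: clk:0→1
  (1Δ to stable)
t=5 Δ0: s2=0 s4=1 clk=1 s8=1 s7=0 s5=1 s6=1 s0=1 s3=1
  Δ1: clk:1→0
  (1Δ to stable)
t=6 Δ0: s2=0 s4=1 clk=0 s8=1 s7=0 s5=1 s6=1 s0=1 s3=1
  Δ1: clk:0→1
  (1Δ to stable)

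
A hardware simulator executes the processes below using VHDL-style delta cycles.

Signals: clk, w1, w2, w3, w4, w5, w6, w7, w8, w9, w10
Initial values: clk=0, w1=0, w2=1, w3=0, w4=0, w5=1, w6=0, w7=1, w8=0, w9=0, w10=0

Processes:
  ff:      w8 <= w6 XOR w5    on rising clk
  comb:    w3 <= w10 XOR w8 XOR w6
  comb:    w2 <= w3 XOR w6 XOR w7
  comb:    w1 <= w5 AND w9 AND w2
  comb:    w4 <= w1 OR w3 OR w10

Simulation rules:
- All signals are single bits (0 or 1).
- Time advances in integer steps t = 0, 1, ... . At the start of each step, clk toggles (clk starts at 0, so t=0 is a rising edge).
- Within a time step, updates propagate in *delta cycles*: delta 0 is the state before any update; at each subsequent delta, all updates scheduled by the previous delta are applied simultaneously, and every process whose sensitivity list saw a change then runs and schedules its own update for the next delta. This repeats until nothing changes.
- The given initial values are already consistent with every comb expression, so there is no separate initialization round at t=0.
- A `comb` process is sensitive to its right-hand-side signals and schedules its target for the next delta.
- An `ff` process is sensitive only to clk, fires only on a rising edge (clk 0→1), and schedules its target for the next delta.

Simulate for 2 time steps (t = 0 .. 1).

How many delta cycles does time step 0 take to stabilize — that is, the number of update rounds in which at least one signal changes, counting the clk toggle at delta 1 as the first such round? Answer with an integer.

t=0 Δ0: w8=0 w9=0 w1=0 w7=1 clk=0 w3=0 w10=0 w4=0 w5=1 w6=0 w2=1
  Δ1: clk:0→1
  Δ2: w8:0→1
  Δ3: w3:0→1
  Δ4: w4:0→1, w2:1→0
  (4Δ to stable)
t=1 Δ0: w8=1 w9=0 w1=0 w7=1 clk=1 w3=1 w10=0 w4=1 w5=1 w6=0 w2=0
  Δ1: clk:1→0
  (1Δ to stable)

4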